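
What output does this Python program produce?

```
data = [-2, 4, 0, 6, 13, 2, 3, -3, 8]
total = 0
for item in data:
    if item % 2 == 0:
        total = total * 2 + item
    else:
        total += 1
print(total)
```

item=-2: even, total = 0*2+(-2) = -2
item=4: even, total = (-2)*2+4 = 0
item=0: even, total = 0*2+0 = 0
item=6: even, total = 0*2+6 = 6
item=13: not even, total = 6+1 = 7
item=2: even, total = 7*2+2 = 16
item=3: not even, total = 16+1 = 17
item=-3: not even, total = 17+1 = 18
item=8: even, total = 18*2+8 = 44

44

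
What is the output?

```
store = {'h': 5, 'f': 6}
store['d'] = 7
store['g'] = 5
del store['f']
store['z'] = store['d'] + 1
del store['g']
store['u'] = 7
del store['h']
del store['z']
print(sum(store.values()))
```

store['d'] = 7 → {'h': 5, 'f': 6, 'd': 7}
store['g'] = 5 → {'h': 5, 'f': 6, 'd': 7, 'g': 5}
del 'f' → {'h': 5, 'd': 7, 'g': 5}
store['z'] = store['d']+1 = 8 → {'h': 5, 'd': 7, 'g': 5, 'z': 8}
del 'g' → {'h': 5, 'd': 7, 'z': 8}
store['u'] = 7 → {'h': 5, 'd': 7, 'z': 8, 'u': 7}
del 'h' → {'d': 7, 'z': 8, 'u': 7}
del 'z' → {'d': 7, 'u': 7}
sum of values = 14

14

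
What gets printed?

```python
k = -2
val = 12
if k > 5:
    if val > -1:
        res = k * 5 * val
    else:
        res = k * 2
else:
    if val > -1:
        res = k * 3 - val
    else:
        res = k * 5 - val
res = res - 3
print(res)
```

-21

k=-2, val=12
k > 5 is False; val > -1 is True
→ res = k * 3 - val = -18
res = (-18)-3 = -21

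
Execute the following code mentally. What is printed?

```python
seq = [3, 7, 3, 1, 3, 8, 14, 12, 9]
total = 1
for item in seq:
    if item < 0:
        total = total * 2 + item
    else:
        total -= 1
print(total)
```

-8

item=3: not <0, total = 1-1 = 0
item=7: not <0, total = 0-1 = -1
item=3: not <0, total = (-1)-1 = -2
item=1: not <0, total = (-2)-1 = -3
item=3: not <0, total = (-3)-1 = -4
item=8: not <0, total = (-4)-1 = -5
item=14: not <0, total = (-5)-1 = -6
item=12: not <0, total = (-6)-1 = -7
item=9: not <0, total = (-7)-1 = -8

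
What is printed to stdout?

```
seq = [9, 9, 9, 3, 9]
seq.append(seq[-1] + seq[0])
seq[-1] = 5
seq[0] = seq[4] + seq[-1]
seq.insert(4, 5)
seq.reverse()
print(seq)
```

append seq[-1]+seq[0] = 9+9 = 18 → [9, 9, 9, 3, 9, 18]
seq[-1] = 5 → [9, 9, 9, 3, 9, 5]
seq[0] = seq[4]+seq[-1] = 9+5 = 14 → [14, 9, 9, 3, 9, 5]
insert 5 at 4 → [14, 9, 9, 3, 5, 9, 5]
reverse → [5, 9, 5, 3, 9, 9, 14]

[5, 9, 5, 3, 9, 9, 14]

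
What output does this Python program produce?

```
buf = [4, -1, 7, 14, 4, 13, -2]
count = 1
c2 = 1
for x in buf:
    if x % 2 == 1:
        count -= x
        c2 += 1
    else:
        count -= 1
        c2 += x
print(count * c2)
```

x=4: not odd, count = 1-1 = 0; c2=5
x=-1: odd, count = 0-(-1) = 1; c2=6
x=7: odd, count = 1-7 = -6; c2=7
x=14: not odd, count = (-6)-1 = -7; c2=21
x=4: not odd, count = (-7)-1 = -8; c2=25
x=13: odd, count = (-8)-13 = -21; c2=26
x=-2: not odd, count = (-21)-1 = -22; c2=24
count*c2 = (-22)*24 = -528

-528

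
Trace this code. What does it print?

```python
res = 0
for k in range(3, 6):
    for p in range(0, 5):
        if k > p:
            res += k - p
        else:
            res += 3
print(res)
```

k=3,p=0: 3>0, res = 0+3 = 3
k=3,p=1: 3>1, res = 3+2 = 5
k=3,p=2: 3>2, res = 5+1 = 6
k=3,p=3: not 3>3, res = 6+3 = 9
k=3,p=4: not 3>4, res = 9+3 = 12
k=4,p=0: 4>0, res = 12+4 = 16
k=4,p=1: 4>1, res = 16+3 = 19
k=4,p=2: 4>2, res = 19+2 = 21
k=4,p=3: 4>3, res = 21+1 = 22
k=4,p=4: not 4>4, res = 22+3 = 25
k=5,p=0: 5>0, res = 25+5 = 30
k=5,p=1: 5>1, res = 30+4 = 34
k=5,p=2: 5>2, res = 34+3 = 37
k=5,p=3: 5>3, res = 37+2 = 39
k=5,p=4: 5>4, res = 39+1 = 40

40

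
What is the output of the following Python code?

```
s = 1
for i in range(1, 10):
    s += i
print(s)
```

i=1: s = 1+1 = 2
i=2: s = 2+2 = 4
i=3: s = 4+3 = 7
i=4: s = 7+4 = 11
i=5: s = 11+5 = 16
i=6: s = 16+6 = 22
i=7: s = 22+7 = 29
i=8: s = 29+8 = 37
i=9: s = 37+9 = 46

46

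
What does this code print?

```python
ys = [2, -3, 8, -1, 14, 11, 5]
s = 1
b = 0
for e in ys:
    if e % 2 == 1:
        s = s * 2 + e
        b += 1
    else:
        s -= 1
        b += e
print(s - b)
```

e=2: not odd, s = 1-1 = 0; b=2
e=-3: odd, s = 0*2+(-3) = -3; b=3
e=8: not odd, s = (-3)-1 = -4; b=11
e=-1: odd, s = (-4)*2+(-1) = -9; b=12
e=14: not odd, s = (-9)-1 = -10; b=26
e=11: odd, s = (-10)*2+11 = -9; b=27
e=5: odd, s = (-9)*2+5 = -13; b=28
s-b = (-13)-28 = -41

-41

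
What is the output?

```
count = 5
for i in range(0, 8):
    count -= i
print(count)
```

-23

i=0: count = 5-0 = 5
i=1: count = 5-1 = 4
i=2: count = 4-2 = 2
i=3: count = 2-3 = -1
i=4: count = (-1)-4 = -5
i=5: count = (-5)-5 = -10
i=6: count = (-10)-6 = -16
i=7: count = (-16)-7 = -23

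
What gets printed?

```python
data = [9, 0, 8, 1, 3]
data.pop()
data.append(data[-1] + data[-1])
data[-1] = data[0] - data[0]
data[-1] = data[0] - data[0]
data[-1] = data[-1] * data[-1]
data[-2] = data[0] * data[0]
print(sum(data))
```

98

pop() removes 3 → [9, 0, 8, 1]
append data[-1]+data[-1] = 1+1 = 2 → [9, 0, 8, 1, 2]
data[-1] = data[0]-data[0] = 9-9 = 0 → [9, 0, 8, 1, 0]
data[-1] = data[0]-data[0] = 9-9 = 0 → [9, 0, 8, 1, 0]
data[-1] = data[-1]*data[-1] = 0*0 = 0 → [9, 0, 8, 1, 0]
data[-2] = data[0]*data[0] = 9*9 = 81 → [9, 0, 8, 81, 0]
sum = 98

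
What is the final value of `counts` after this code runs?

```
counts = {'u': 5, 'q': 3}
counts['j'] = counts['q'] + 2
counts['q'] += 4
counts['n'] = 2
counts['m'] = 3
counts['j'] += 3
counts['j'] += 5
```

{'u': 5, 'q': 7, 'j': 13, 'n': 2, 'm': 3}

counts['j'] = counts['q']+2 = 5 → {'u': 5, 'q': 3, 'j': 5}
counts['q'] = 3+4 = 7 → {'u': 5, 'q': 7, 'j': 5}
counts['n'] = 2 → {'u': 5, 'q': 7, 'j': 5, 'n': 2}
counts['m'] = 3 → {'u': 5, 'q': 7, 'j': 5, 'n': 2, 'm': 3}
counts['j'] = 5+3 = 8 → {'u': 5, 'q': 7, 'j': 8, 'n': 2, 'm': 3}
counts['j'] = 8+5 = 13 → {'u': 5, 'q': 7, 'j': 13, 'n': 2, 'm': 3}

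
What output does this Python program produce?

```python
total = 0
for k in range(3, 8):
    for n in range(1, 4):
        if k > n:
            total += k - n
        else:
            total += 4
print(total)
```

49

k=3,n=1: 3>1, total = 0+2 = 2
k=3,n=2: 3>2, total = 2+1 = 3
k=3,n=3: not 3>3, total = 3+4 = 7
k=4,n=1: 4>1, total = 7+3 = 10
k=4,n=2: 4>2, total = 10+2 = 12
k=4,n=3: 4>3, total = 12+1 = 13
k=5,n=1: 5>1, total = 13+4 = 17
k=5,n=2: 5>2, total = 17+3 = 20
k=5,n=3: 5>3, total = 20+2 = 22
k=6,n=1: 6>1, total = 22+5 = 27
k=6,n=2: 6>2, total = 27+4 = 31
k=6,n=3: 6>3, total = 31+3 = 34
k=7,n=1: 7>1, total = 34+6 = 40
k=7,n=2: 7>2, total = 40+5 = 45
k=7,n=3: 7>3, total = 45+4 = 49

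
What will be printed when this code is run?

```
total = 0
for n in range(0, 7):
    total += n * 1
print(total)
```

n=0: total = 0+0*1 = 0
n=1: total = 0+1*1 = 1
n=2: total = 1+2*1 = 3
n=3: total = 3+3*1 = 6
n=4: total = 6+4*1 = 10
n=5: total = 10+5*1 = 15
n=6: total = 15+6*1 = 21

21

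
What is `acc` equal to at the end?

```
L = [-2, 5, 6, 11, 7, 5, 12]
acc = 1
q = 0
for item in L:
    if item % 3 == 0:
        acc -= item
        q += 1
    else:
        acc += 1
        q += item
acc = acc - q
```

item=-2: not %3==0, acc = 1+1 = 2; q=-2
item=5: not %3==0, acc = 2+1 = 3; q=3
item=6: %3==0, acc = 3-6 = -3; q=4
item=11: not %3==0, acc = (-3)+1 = -2; q=15
item=7: not %3==0, acc = (-2)+1 = -1; q=22
item=5: not %3==0, acc = (-1)+1 = 0; q=27
item=12: %3==0, acc = 0-12 = -12; q=28
acc-q = (-12)-28 = -40

-40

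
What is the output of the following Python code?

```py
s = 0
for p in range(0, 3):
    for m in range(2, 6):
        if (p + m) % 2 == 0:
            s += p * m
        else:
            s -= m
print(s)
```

p=0,m=2: even sum, s = 0+0 = 0
p=0,m=3: odd sum, s = 0-3 = -3
p=0,m=4: even sum, s = (-3)+0 = -3
p=0,m=5: odd sum, s = (-3)-5 = -8
p=1,m=2: odd sum, s = (-8)-2 = -10
p=1,m=3: even sum, s = (-10)+3 = -7
p=1,m=4: odd sum, s = (-7)-4 = -11
p=1,m=5: even sum, s = (-11)+5 = -6
p=2,m=2: even sum, s = (-6)+4 = -2
p=2,m=3: odd sum, s = (-2)-3 = -5
p=2,m=4: even sum, s = (-5)+8 = 3
p=2,m=5: odd sum, s = 3-5 = -2

-2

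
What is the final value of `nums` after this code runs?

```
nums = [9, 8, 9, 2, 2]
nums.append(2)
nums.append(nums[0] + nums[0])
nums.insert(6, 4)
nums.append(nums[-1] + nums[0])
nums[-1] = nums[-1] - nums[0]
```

[9, 8, 9, 2, 2, 2, 4, 18, 18]

append 2 → [9, 8, 9, 2, 2, 2]
append nums[0]+nums[0] = 9+9 = 18 → [9, 8, 9, 2, 2, 2, 18]
insert 4 at 6 → [9, 8, 9, 2, 2, 2, 4, 18]
append nums[-1]+nums[0] = 18+9 = 27 → [9, 8, 9, 2, 2, 2, 4, 18, 27]
nums[-1] = nums[-1]-nums[0] = 27-9 = 18 → [9, 8, 9, 2, 2, 2, 4, 18, 18]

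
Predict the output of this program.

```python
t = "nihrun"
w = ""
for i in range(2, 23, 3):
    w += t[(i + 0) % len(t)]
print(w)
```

hnhnhnh

i=2: add t[2]='h' → 'h'
i=5: add t[5]='n' → 'hn'
i=8: add t[2]='h' → 'hnh'
i=11: add t[5]='n' → 'hnhn'
i=14: add t[2]='h' → 'hnhnh'
i=17: add t[5]='n' → 'hnhnhn'
i=20: add t[2]='h' → 'hnhnhnh'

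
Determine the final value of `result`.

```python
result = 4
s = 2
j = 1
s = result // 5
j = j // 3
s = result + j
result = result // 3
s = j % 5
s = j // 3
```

1

s = 4//5 = 0
j = 1//3 = 0
s = 4+0 = 4
result = 4//3 = 1
s = 0%5 = 0
s = 0//3 = 0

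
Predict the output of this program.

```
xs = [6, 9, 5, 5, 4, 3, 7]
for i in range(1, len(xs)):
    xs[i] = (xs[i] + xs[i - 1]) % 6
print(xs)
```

i=1: xs[1] = (9+6)%6 = 3 → [6, 3, 5, 5, 4, 3, 7]
i=2: xs[2] = (5+3)%6 = 2 → [6, 3, 2, 5, 4, 3, 7]
i=3: xs[3] = (5+2)%6 = 1 → [6, 3, 2, 1, 4, 3, 7]
i=4: xs[4] = (4+1)%6 = 5 → [6, 3, 2, 1, 5, 3, 7]
i=5: xs[5] = (3+5)%6 = 2 → [6, 3, 2, 1, 5, 2, 7]
i=6: xs[6] = (7+2)%6 = 3 → [6, 3, 2, 1, 5, 2, 3]

[6, 3, 2, 1, 5, 2, 3]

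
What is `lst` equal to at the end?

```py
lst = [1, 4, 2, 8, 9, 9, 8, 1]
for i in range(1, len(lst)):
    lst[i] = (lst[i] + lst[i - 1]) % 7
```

[1, 5, 0, 1, 3, 5, 6, 0]

i=1: lst[1] = (4+1)%7 = 5 → [1, 5, 2, 8, 9, 9, 8, 1]
i=2: lst[2] = (2+5)%7 = 0 → [1, 5, 0, 8, 9, 9, 8, 1]
i=3: lst[3] = (8+0)%7 = 1 → [1, 5, 0, 1, 9, 9, 8, 1]
i=4: lst[4] = (9+1)%7 = 3 → [1, 5, 0, 1, 3, 9, 8, 1]
i=5: lst[5] = (9+3)%7 = 5 → [1, 5, 0, 1, 3, 5, 8, 1]
i=6: lst[6] = (8+5)%7 = 6 → [1, 5, 0, 1, 3, 5, 6, 1]
i=7: lst[7] = (1+6)%7 = 0 → [1, 5, 0, 1, 3, 5, 6, 0]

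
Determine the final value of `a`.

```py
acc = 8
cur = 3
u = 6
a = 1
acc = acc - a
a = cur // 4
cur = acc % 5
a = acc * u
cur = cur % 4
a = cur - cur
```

0

acc = 8-1 = 7
a = 3//4 = 0
cur = 7%5 = 2
a = 7*6 = 42
cur = 2%4 = 2
a = 2-2 = 0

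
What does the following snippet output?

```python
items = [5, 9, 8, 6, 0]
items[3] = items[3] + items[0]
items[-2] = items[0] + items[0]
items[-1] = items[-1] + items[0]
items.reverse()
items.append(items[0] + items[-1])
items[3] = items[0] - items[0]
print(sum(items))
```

items[3] = items[3]+items[0] = 6+5 = 11 → [5, 9, 8, 11, 0]
items[-2] = items[0]+items[0] = 5+5 = 10 → [5, 9, 8, 10, 0]
items[-1] = items[-1]+items[0] = 0+5 = 5 → [5, 9, 8, 10, 5]
reverse → [5, 10, 8, 9, 5]
append items[0]+items[-1] = 5+5 = 10 → [5, 10, 8, 9, 5, 10]
items[3] = items[0]-items[0] = 5-5 = 0 → [5, 10, 8, 0, 5, 10]
sum = 38

38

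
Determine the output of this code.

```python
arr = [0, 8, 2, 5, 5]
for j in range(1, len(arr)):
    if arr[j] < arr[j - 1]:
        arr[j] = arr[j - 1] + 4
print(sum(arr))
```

j=1: 8>=0, unchanged → [0, 8, 2, 5, 5]
j=2: 2<8, arr[2] = 8+4 = 12 → [0, 8, 12, 5, 5]
j=3: 5<12, arr[3] = 12+4 = 16 → [0, 8, 12, 16, 5]
j=4: 5<16, arr[4] = 16+4 = 20 → [0, 8, 12, 16, 20]
sum = 56

56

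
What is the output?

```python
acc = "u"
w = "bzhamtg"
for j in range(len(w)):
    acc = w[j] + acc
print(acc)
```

j=0: prepend 'b' → 'bu'
j=1: prepend 'z' → 'zbu'
j=2: prepend 'h' → 'hzbu'
j=3: prepend 'a' → 'ahzbu'
j=4: prepend 'm' → 'mahzbu'
j=5: prepend 't' → 'tmahzbu'
j=6: prepend 'g' → 'gtmahzbu'

gtmahzbu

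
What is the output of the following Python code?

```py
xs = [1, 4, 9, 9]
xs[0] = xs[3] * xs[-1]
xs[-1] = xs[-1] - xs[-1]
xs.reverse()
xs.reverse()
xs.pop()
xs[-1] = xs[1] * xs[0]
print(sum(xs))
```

xs[0] = xs[3]*xs[-1] = 9*9 = 81 → [81, 4, 9, 9]
xs[-1] = xs[-1]-xs[-1] = 9-9 = 0 → [81, 4, 9, 0]
reverse → [0, 9, 4, 81]
reverse → [81, 4, 9, 0]
pop() removes 0 → [81, 4, 9]
xs[-1] = xs[1]*xs[0] = 4*81 = 324 → [81, 4, 324]
sum = 409

409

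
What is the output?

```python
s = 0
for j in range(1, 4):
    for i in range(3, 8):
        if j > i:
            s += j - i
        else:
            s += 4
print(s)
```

60

j=1,i=3: not 1>3, s = 0+4 = 4
j=1,i=4: not 1>4, s = 4+4 = 8
j=1,i=5: not 1>5, s = 8+4 = 12
j=1,i=6: not 1>6, s = 12+4 = 16
j=1,i=7: not 1>7, s = 16+4 = 20
j=2,i=3: not 2>3, s = 20+4 = 24
j=2,i=4: not 2>4, s = 24+4 = 28
j=2,i=5: not 2>5, s = 28+4 = 32
j=2,i=6: not 2>6, s = 32+4 = 36
j=2,i=7: not 2>7, s = 36+4 = 40
j=3,i=3: not 3>3, s = 40+4 = 44
j=3,i=4: not 3>4, s = 44+4 = 48
j=3,i=5: not 3>5, s = 48+4 = 52
j=3,i=6: not 3>6, s = 52+4 = 56
j=3,i=7: not 3>7, s = 56+4 = 60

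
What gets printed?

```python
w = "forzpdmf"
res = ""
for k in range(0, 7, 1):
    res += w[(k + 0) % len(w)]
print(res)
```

k=0: add w[0]='f' → 'f'
k=1: add w[1]='o' → 'fo'
k=2: add w[2]='r' → 'for'
k=3: add w[3]='z' → 'forz'
k=4: add w[4]='p' → 'forzp'
k=5: add w[5]='d' → 'forzpd'
k=6: add w[6]='m' → 'forzpdm'

forzpdm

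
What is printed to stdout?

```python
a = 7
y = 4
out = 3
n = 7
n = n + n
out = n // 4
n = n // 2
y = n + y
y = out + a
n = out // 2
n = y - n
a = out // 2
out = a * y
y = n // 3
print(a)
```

n = 7+7 = 14
out = 14//4 = 3
n = 14//2 = 7
y = 7+4 = 11
y = 3+7 = 10
n = 3//2 = 1
n = 10-1 = 9
a = 3//2 = 1
out = 1*10 = 10
y = 9//3 = 3

1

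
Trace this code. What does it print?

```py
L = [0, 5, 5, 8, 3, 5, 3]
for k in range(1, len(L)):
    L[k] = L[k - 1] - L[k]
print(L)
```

k=1: L[1] = 0-5 = -5 → [0, -5, 5, 8, 3, 5, 3]
k=2: L[2] = (-5)-5 = -10 → [0, -5, -10, 8, 3, 5, 3]
k=3: L[3] = (-10)-8 = -18 → [0, -5, -10, -18, 3, 5, 3]
k=4: L[4] = (-18)-3 = -21 → [0, -5, -10, -18, -21, 5, 3]
k=5: L[5] = (-21)-5 = -26 → [0, -5, -10, -18, -21, -26, 3]
k=6: L[6] = (-26)-3 = -29 → [0, -5, -10, -18, -21, -26, -29]

[0, -5, -10, -18, -21, -26, -29]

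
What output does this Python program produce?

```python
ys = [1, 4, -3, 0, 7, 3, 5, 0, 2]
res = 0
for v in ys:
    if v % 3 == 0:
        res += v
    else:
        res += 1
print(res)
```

v=1: not %3==0, res = 0+1 = 1
v=4: not %3==0, res = 1+1 = 2
v=-3: %3==0, res = 2+(-3) = -1
v=0: %3==0, res = (-1)+0 = -1
v=7: not %3==0, res = (-1)+1 = 0
v=3: %3==0, res = 0+3 = 3
v=5: not %3==0, res = 3+1 = 4
v=0: %3==0, res = 4+0 = 4
v=2: not %3==0, res = 4+1 = 5

5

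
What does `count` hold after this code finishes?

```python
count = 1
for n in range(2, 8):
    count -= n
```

n=2: count = 1-2 = -1
n=3: count = (-1)-3 = -4
n=4: count = (-4)-4 = -8
n=5: count = (-8)-5 = -13
n=6: count = (-13)-6 = -19
n=7: count = (-19)-7 = -26

-26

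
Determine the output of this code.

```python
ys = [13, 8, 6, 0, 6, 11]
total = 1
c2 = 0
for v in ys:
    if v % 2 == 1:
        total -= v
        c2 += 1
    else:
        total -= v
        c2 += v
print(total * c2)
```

v=13: odd, total = 1-13 = -12; c2=1
v=8: not odd, total = (-12)-8 = -20; c2=9
v=6: not odd, total = (-20)-6 = -26; c2=15
v=0: not odd, total = (-26)-0 = -26; c2=15
v=6: not odd, total = (-26)-6 = -32; c2=21
v=11: odd, total = (-32)-11 = -43; c2=22
total*c2 = (-43)*22 = -946

-946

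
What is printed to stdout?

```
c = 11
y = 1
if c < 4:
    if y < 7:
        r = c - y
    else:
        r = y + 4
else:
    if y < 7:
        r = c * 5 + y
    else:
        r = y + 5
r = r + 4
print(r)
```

60

c=11, y=1
c < 4 is False; y < 7 is True
→ r = c * 5 + y = 56
r = 56+4 = 60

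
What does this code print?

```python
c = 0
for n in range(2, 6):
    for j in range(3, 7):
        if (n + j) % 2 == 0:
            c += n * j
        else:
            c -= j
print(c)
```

88

n=2,j=3: odd sum, c = 0-3 = -3
n=2,j=4: even sum, c = (-3)+8 = 5
n=2,j=5: odd sum, c = 5-5 = 0
n=2,j=6: even sum, c = 0+12 = 12
n=3,j=3: even sum, c = 12+9 = 21
n=3,j=4: odd sum, c = 21-4 = 17
n=3,j=5: even sum, c = 17+15 = 32
n=3,j=6: odd sum, c = 32-6 = 26
n=4,j=3: odd sum, c = 26-3 = 23
n=4,j=4: even sum, c = 23+16 = 39
n=4,j=5: odd sum, c = 39-5 = 34
n=4,j=6: even sum, c = 34+24 = 58
n=5,j=3: even sum, c = 58+15 = 73
n=5,j=4: odd sum, c = 73-4 = 69
n=5,j=5: even sum, c = 69+25 = 94
n=5,j=6: odd sum, c = 94-6 = 88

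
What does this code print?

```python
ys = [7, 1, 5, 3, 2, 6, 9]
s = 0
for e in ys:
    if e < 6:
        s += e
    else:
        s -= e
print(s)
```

e=7: not <6, s = 0-7 = -7
e=1: <6, s = (-7)+1 = -6
e=5: <6, s = (-6)+5 = -1
e=3: <6, s = (-1)+3 = 2
e=2: <6, s = 2+2 = 4
e=6: not <6, s = 4-6 = -2
e=9: not <6, s = (-2)-9 = -11

-11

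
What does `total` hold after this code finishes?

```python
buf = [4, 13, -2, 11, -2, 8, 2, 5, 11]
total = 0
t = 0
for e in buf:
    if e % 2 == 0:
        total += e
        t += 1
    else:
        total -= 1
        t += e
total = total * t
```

e=4: even, total = 0+4 = 4; t=1
e=13: not even, total = 4-1 = 3; t=14
e=-2: even, total = 3+(-2) = 1; t=15
e=11: not even, total = 1-1 = 0; t=26
e=-2: even, total = 0+(-2) = -2; t=27
e=8: even, total = (-2)+8 = 6; t=28
e=2: even, total = 6+2 = 8; t=29
e=5: not even, total = 8-1 = 7; t=34
e=11: not even, total = 7-1 = 6; t=45
total*t = 6*45 = 270

270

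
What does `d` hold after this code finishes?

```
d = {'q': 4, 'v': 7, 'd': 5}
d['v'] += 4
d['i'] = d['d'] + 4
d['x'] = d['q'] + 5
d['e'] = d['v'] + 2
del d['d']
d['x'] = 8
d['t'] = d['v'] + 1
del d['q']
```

{'v': 11, 'i': 9, 'x': 8, 'e': 13, 't': 12}

d['v'] = 7+4 = 11 → {'q': 4, 'v': 11, 'd': 5}
d['i'] = d['d']+4 = 9 → {'q': 4, 'v': 11, 'd': 5, 'i': 9}
d['x'] = d['q']+5 = 9 → {'q': 4, 'v': 11, 'd': 5, 'i': 9, 'x': 9}
d['e'] = d['v']+2 = 13 → {'q': 4, 'v': 11, 'd': 5, 'i': 9, 'x': 9, 'e': 13}
del 'd' → {'q': 4, 'v': 11, 'i': 9, 'x': 9, 'e': 13}
d['x'] = 8 → {'q': 4, 'v': 11, 'i': 9, 'x': 8, 'e': 13}
d['t'] = d['v']+1 = 12 → {'q': 4, 'v': 11, 'i': 9, 'x': 8, 'e': 13, 't': 12}
del 'q' → {'v': 11, 'i': 9, 'x': 8, 'e': 13, 't': 12}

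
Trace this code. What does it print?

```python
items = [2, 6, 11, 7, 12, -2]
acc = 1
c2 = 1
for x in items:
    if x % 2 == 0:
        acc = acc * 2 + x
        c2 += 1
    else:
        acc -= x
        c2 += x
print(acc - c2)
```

-17

x=2: even, acc = 1*2+2 = 4; c2=2
x=6: even, acc = 4*2+6 = 14; c2=3
x=11: not even, acc = 14-11 = 3; c2=14
x=7: not even, acc = 3-7 = -4; c2=21
x=12: even, acc = (-4)*2+12 = 4; c2=22
x=-2: even, acc = 4*2+(-2) = 6; c2=23
acc-c2 = 6-23 = -17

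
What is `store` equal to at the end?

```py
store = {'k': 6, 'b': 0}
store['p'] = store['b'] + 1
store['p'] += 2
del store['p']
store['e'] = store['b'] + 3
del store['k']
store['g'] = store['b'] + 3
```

{'b': 0, 'e': 3, 'g': 3}

store['p'] = store['b']+1 = 1 → {'k': 6, 'b': 0, 'p': 1}
store['p'] = 1+2 = 3 → {'k': 6, 'b': 0, 'p': 3}
del 'p' → {'k': 6, 'b': 0}
store['e'] = store['b']+3 = 3 → {'k': 6, 'b': 0, 'e': 3}
del 'k' → {'b': 0, 'e': 3}
store['g'] = store['b']+3 = 3 → {'b': 0, 'e': 3, 'g': 3}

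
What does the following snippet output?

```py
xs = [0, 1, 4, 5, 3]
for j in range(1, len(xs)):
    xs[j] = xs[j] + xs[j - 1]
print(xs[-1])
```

j=1: xs[1] = 1+0 = 1 → [0, 1, 4, 5, 3]
j=2: xs[2] = 4+1 = 5 → [0, 1, 5, 5, 3]
j=3: xs[3] = 5+5 = 10 → [0, 1, 5, 10, 3]
j=4: xs[4] = 3+10 = 13 → [0, 1, 5, 10, 13]

13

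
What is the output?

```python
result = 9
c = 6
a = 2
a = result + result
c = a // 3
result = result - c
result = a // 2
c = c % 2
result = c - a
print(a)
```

18

a = 9+9 = 18
c = 18//3 = 6
result = 9-6 = 3
result = 18//2 = 9
c = 6%2 = 0
result = 0-18 = -18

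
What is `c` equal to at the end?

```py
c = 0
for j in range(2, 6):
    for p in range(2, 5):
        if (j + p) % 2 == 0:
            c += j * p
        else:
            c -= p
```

42

j=2,p=2: even sum, c = 0+4 = 4
j=2,p=3: odd sum, c = 4-3 = 1
j=2,p=4: even sum, c = 1+8 = 9
j=3,p=2: odd sum, c = 9-2 = 7
j=3,p=3: even sum, c = 7+9 = 16
j=3,p=4: odd sum, c = 16-4 = 12
j=4,p=2: even sum, c = 12+8 = 20
j=4,p=3: odd sum, c = 20-3 = 17
j=4,p=4: even sum, c = 17+16 = 33
j=5,p=2: odd sum, c = 33-2 = 31
j=5,p=3: even sum, c = 31+15 = 46
j=5,p=4: odd sum, c = 46-4 = 42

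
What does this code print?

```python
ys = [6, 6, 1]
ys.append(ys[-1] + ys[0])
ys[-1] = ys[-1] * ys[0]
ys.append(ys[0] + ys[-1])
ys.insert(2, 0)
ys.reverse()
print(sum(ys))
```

append ys[-1]+ys[0] = 1+6 = 7 → [6, 6, 1, 7]
ys[-1] = ys[-1]*ys[0] = 7*6 = 42 → [6, 6, 1, 42]
append ys[0]+ys[-1] = 6+42 = 48 → [6, 6, 1, 42, 48]
insert 0 at 2 → [6, 6, 0, 1, 42, 48]
reverse → [48, 42, 1, 0, 6, 6]
sum = 103

103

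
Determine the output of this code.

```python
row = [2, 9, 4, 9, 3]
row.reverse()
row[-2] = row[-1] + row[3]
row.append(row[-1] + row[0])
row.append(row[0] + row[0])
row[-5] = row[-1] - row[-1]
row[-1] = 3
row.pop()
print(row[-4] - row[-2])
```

reverse → [3, 9, 4, 9, 2]
row[-2] = row[-1]+row[3] = 2+9 = 11 → [3, 9, 4, 11, 2]
append row[-1]+row[0] = 2+3 = 5 → [3, 9, 4, 11, 2, 5]
append row[0]+row[0] = 3+3 = 6 → [3, 9, 4, 11, 2, 5, 6]
row[-5] = row[-1]-row[-1] = 6-6 = 0 → [3, 9, 0, 11, 2, 5, 6]
row[-1] = 3 → [3, 9, 0, 11, 2, 5, 3]
pop() removes 3 → [3, 9, 0, 11, 2, 5]
row[-4]-row[-2] = 0-2 = -2

-2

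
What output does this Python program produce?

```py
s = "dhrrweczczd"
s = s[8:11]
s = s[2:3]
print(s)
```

slice [8:11] → 'czd'
slice [2:3] → 'd'

d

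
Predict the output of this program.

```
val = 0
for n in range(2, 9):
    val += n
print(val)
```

n=2: val = 0+2 = 2
n=3: val = 2+3 = 5
n=4: val = 5+4 = 9
n=5: val = 9+5 = 14
n=6: val = 14+6 = 20
n=7: val = 20+7 = 27
n=8: val = 27+8 = 35

35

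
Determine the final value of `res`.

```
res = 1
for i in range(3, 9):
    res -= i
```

-32

i=3: res = 1-3 = -2
i=4: res = (-2)-4 = -6
i=5: res = (-6)-5 = -11
i=6: res = (-11)-6 = -17
i=7: res = (-17)-7 = -24
i=8: res = (-24)-8 = -32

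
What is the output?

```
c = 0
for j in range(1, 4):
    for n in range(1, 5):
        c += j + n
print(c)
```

j=1,n=1: c = 0+2 = 2
j=1,n=2: c = 2+3 = 5
j=1,n=3: c = 5+4 = 9
j=1,n=4: c = 9+5 = 14
j=2,n=1: c = 14+3 = 17
j=2,n=2: c = 17+4 = 21
j=2,n=3: c = 21+5 = 26
j=2,n=4: c = 26+6 = 32
j=3,n=1: c = 32+4 = 36
j=3,n=2: c = 36+5 = 41
j=3,n=3: c = 41+6 = 47
j=3,n=4: c = 47+7 = 54

54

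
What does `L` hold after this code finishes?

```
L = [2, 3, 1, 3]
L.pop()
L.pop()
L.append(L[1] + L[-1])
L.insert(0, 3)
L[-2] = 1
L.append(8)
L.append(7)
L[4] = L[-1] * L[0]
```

pop() removes 3 → [2, 3, 1]
pop() removes 1 → [2, 3]
append L[1]+L[-1] = 3+3 = 6 → [2, 3, 6]
insert 3 at 0 → [3, 2, 3, 6]
L[-2] = 1 → [3, 2, 1, 6]
append 8 → [3, 2, 1, 6, 8]
append 7 → [3, 2, 1, 6, 8, 7]
L[4] = L[-1]*L[0] = 7*3 = 21 → [3, 2, 1, 6, 21, 7]

[3, 2, 1, 6, 21, 7]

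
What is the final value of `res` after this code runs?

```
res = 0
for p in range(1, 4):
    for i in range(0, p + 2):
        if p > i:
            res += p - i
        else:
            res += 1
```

p=1,i=0: 1>0, res = 0+1 = 1
p=1,i=1: not 1>1, res = 1+1 = 2
p=1,i=2: not 1>2, res = 2+1 = 3
p=2,i=0: 2>0, res = 3+2 = 5
p=2,i=1: 2>1, res = 5+1 = 6
p=2,i=2: not 2>2, res = 6+1 = 7
p=2,i=3: not 2>3, res = 7+1 = 8
p=3,i=0: 3>0, res = 8+3 = 11
p=3,i=1: 3>1, res = 11+2 = 13
p=3,i=2: 3>2, res = 13+1 = 14
p=3,i=3: not 3>3, res = 14+1 = 15
p=3,i=4: not 3>4, res = 15+1 = 16

16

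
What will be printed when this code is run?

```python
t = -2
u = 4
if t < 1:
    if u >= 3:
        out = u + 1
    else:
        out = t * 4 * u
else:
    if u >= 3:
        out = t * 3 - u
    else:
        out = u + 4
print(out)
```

5

t=-2, u=4
t < 1 is True; u >= 3 is True
→ out = u + 1 = 5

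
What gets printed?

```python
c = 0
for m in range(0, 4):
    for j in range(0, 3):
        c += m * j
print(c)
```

18

m=0,j=0: c = 0+0 = 0
m=0,j=1: c = 0+0 = 0
m=0,j=2: c = 0+0 = 0
m=1,j=0: c = 0+0 = 0
m=1,j=1: c = 0+1 = 1
m=1,j=2: c = 1+2 = 3
m=2,j=0: c = 3+0 = 3
m=2,j=1: c = 3+2 = 5
m=2,j=2: c = 5+4 = 9
m=3,j=0: c = 9+0 = 9
m=3,j=1: c = 9+3 = 12
m=3,j=2: c = 12+6 = 18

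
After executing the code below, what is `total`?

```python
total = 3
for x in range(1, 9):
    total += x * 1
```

39

x=1: total = 3+1*1 = 4
x=2: total = 4+2*1 = 6
x=3: total = 6+3*1 = 9
x=4: total = 9+4*1 = 13
x=5: total = 13+5*1 = 18
x=6: total = 18+6*1 = 24
x=7: total = 24+7*1 = 31
x=8: total = 31+8*1 = 39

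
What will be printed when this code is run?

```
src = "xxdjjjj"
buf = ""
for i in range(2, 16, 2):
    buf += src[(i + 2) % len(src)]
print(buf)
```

jjxjjxd

i=2: add src[4]='j' → 'j'
i=4: add src[6]='j' → 'jj'
i=6: add src[1]='x' → 'jjx'
i=8: add src[3]='j' → 'jjxj'
i=10: add src[5]='j' → 'jjxjj'
i=12: add src[0]='x' → 'jjxjjx'
i=14: add src[2]='d' → 'jjxjjxd'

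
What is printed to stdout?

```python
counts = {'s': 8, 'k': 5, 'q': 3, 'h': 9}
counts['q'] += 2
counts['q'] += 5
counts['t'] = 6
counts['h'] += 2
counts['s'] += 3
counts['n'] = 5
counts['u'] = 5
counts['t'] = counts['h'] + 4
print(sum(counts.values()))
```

62

counts['q'] = 3+2 = 5 → {'s': 8, 'k': 5, 'q': 5, 'h': 9}
counts['q'] = 5+5 = 10 → {'s': 8, 'k': 5, 'q': 10, 'h': 9}
counts['t'] = 6 → {'s': 8, 'k': 5, 'q': 10, 'h': 9, 't': 6}
counts['h'] = 9+2 = 11 → {'s': 8, 'k': 5, 'q': 10, 'h': 11, 't': 6}
counts['s'] = 8+3 = 11 → {'s': 11, 'k': 5, 'q': 10, 'h': 11, 't': 6}
counts['n'] = 5 → {'s': 11, 'k': 5, 'q': 10, 'h': 11, 't': 6, 'n': 5}
counts['u'] = 5 → {'s': 11, 'k': 5, 'q': 10, 'h': 11, 't': 6, 'n': 5, 'u': 5}
counts['t'] = counts['h']+4 = 15 → {'s': 11, 'k': 5, 'q': 10, 'h': 11, 't': 15, 'n': 5, 'u': 5}
sum of values = 62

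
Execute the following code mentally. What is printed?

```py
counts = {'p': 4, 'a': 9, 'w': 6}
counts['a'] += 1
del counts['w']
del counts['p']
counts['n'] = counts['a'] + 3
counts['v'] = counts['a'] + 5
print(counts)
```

counts['a'] = 9+1 = 10 → {'p': 4, 'a': 10, 'w': 6}
del 'w' → {'p': 4, 'a': 10}
del 'p' → {'a': 10}
counts['n'] = counts['a']+3 = 13 → {'a': 10, 'n': 13}
counts['v'] = counts['a']+5 = 15 → {'a': 10, 'n': 13, 'v': 15}

{'a': 10, 'n': 13, 'v': 15}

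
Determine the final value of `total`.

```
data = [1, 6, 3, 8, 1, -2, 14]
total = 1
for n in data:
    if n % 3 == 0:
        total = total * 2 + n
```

19

n=1: not %3==0
n=6: %3==0, total = 1*2+6 = 8
n=3: %3==0, total = 8*2+3 = 19
n=8: not %3==0
n=1: not %3==0
n=-2: not %3==0
n=14: not %3==0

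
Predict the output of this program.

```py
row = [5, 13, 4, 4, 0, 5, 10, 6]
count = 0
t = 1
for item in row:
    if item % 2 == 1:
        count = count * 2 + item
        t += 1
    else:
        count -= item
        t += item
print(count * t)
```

532

item=5: odd, count = 0*2+5 = 5; t=2
item=13: odd, count = 5*2+13 = 23; t=3
item=4: not odd, count = 23-4 = 19; t=7
item=4: not odd, count = 19-4 = 15; t=11
item=0: not odd, count = 15-0 = 15; t=11
item=5: odd, count = 15*2+5 = 35; t=12
item=10: not odd, count = 35-10 = 25; t=22
item=6: not odd, count = 25-6 = 19; t=28
count*t = 19*28 = 532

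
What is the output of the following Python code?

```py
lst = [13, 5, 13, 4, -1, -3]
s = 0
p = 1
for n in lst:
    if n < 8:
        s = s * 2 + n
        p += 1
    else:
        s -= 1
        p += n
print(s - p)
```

-4

n=13: not <8, s = 0-1 = -1; p=14
n=5: <8, s = (-1)*2+5 = 3; p=15
n=13: not <8, s = 3-1 = 2; p=28
n=4: <8, s = 2*2+4 = 8; p=29
n=-1: <8, s = 8*2+(-1) = 15; p=30
n=-3: <8, s = 15*2+(-3) = 27; p=31
s-p = 27-31 = -4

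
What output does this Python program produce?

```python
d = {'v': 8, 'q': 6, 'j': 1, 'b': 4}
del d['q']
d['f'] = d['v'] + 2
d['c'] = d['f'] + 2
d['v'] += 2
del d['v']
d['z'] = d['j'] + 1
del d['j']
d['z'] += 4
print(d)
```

del 'q' → {'v': 8, 'j': 1, 'b': 4}
d['f'] = d['v']+2 = 10 → {'v': 8, 'j': 1, 'b': 4, 'f': 10}
d['c'] = d['f']+2 = 12 → {'v': 8, 'j': 1, 'b': 4, 'f': 10, 'c': 12}
d['v'] = 8+2 = 10 → {'v': 10, 'j': 1, 'b': 4, 'f': 10, 'c': 12}
del 'v' → {'j': 1, 'b': 4, 'f': 10, 'c': 12}
d['z'] = d['j']+1 = 2 → {'j': 1, 'b': 4, 'f': 10, 'c': 12, 'z': 2}
del 'j' → {'b': 4, 'f': 10, 'c': 12, 'z': 2}
d['z'] = 2+4 = 6 → {'b': 4, 'f': 10, 'c': 12, 'z': 6}

{'b': 4, 'f': 10, 'c': 12, 'z': 6}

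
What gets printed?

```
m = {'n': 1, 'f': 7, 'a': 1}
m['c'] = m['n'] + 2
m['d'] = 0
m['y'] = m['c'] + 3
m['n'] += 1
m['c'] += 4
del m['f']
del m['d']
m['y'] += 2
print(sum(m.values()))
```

18

m['c'] = m['n']+2 = 3 → {'n': 1, 'f': 7, 'a': 1, 'c': 3}
m['d'] = 0 → {'n': 1, 'f': 7, 'a': 1, 'c': 3, 'd': 0}
m['y'] = m['c']+3 = 6 → {'n': 1, 'f': 7, 'a': 1, 'c': 3, 'd': 0, 'y': 6}
m['n'] = 1+1 = 2 → {'n': 2, 'f': 7, 'a': 1, 'c': 3, 'd': 0, 'y': 6}
m['c'] = 3+4 = 7 → {'n': 2, 'f': 7, 'a': 1, 'c': 7, 'd': 0, 'y': 6}
del 'f' → {'n': 2, 'a': 1, 'c': 7, 'd': 0, 'y': 6}
del 'd' → {'n': 2, 'a': 1, 'c': 7, 'y': 6}
m['y'] = 6+2 = 8 → {'n': 2, 'a': 1, 'c': 7, 'y': 8}
sum of values = 18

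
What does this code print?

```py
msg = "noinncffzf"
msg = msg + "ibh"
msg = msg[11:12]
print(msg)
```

+ 'ibh' → 'noinncffzfibh'
slice [11:12] → 'b'

b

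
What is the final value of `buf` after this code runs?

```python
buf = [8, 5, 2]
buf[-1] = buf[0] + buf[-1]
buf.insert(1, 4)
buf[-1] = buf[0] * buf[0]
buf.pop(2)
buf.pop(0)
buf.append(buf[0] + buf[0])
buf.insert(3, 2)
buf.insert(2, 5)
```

[4, 64, 5, 8, 2]

buf[-1] = buf[0]+buf[-1] = 8+2 = 10 → [8, 5, 10]
insert 4 at 1 → [8, 4, 5, 10]
buf[-1] = buf[0]*buf[0] = 8*8 = 64 → [8, 4, 5, 64]
pop(2) removes 5 → [8, 4, 64]
pop(0) removes 8 → [4, 64]
append buf[0]+buf[0] = 4+4 = 8 → [4, 64, 8]
insert 2 at 3 → [4, 64, 8, 2]
insert 5 at 2 → [4, 64, 5, 8, 2]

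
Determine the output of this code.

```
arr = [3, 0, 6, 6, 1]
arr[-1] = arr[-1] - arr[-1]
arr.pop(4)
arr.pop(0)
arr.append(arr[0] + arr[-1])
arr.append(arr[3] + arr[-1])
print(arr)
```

arr[-1] = arr[-1]-arr[-1] = 1-1 = 0 → [3, 0, 6, 6, 0]
pop(4) removes 0 → [3, 0, 6, 6]
pop(0) removes 3 → [0, 6, 6]
append arr[0]+arr[-1] = 0+6 = 6 → [0, 6, 6, 6]
append arr[3]+arr[-1] = 6+6 = 12 → [0, 6, 6, 6, 12]

[0, 6, 6, 6, 12]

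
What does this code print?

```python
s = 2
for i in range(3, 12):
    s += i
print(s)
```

i=3: s = 2+3 = 5
i=4: s = 5+4 = 9
i=5: s = 9+5 = 14
i=6: s = 14+6 = 20
i=7: s = 20+7 = 27
i=8: s = 27+8 = 35
i=9: s = 35+9 = 44
i=10: s = 44+10 = 54
i=11: s = 54+11 = 65

65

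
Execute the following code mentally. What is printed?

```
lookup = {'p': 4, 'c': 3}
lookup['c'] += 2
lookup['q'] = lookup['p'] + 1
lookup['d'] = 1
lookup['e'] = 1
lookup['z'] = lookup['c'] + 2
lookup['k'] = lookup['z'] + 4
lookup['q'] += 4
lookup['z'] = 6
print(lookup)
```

{'p': 4, 'c': 5, 'q': 9, 'd': 1, 'e': 1, 'z': 6, 'k': 11}

lookup['c'] = 3+2 = 5 → {'p': 4, 'c': 5}
lookup['q'] = lookup['p']+1 = 5 → {'p': 4, 'c': 5, 'q': 5}
lookup['d'] = 1 → {'p': 4, 'c': 5, 'q': 5, 'd': 1}
lookup['e'] = 1 → {'p': 4, 'c': 5, 'q': 5, 'd': 1, 'e': 1}
lookup['z'] = lookup['c']+2 = 7 → {'p': 4, 'c': 5, 'q': 5, 'd': 1, 'e': 1, 'z': 7}
lookup['k'] = lookup['z']+4 = 11 → {'p': 4, 'c': 5, 'q': 5, 'd': 1, 'e': 1, 'z': 7, 'k': 11}
lookup['q'] = 5+4 = 9 → {'p': 4, 'c': 5, 'q': 9, 'd': 1, 'e': 1, 'z': 7, 'k': 11}
lookup['z'] = 6 → {'p': 4, 'c': 5, 'q': 9, 'd': 1, 'e': 1, 'z': 6, 'k': 11}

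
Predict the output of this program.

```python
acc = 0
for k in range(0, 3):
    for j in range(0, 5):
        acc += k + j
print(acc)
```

k=0,j=0: acc = 0+0 = 0
k=0,j=1: acc = 0+1 = 1
k=0,j=2: acc = 1+2 = 3
k=0,j=3: acc = 3+3 = 6
k=0,j=4: acc = 6+4 = 10
k=1,j=0: acc = 10+1 = 11
k=1,j=1: acc = 11+2 = 13
k=1,j=2: acc = 13+3 = 16
k=1,j=3: acc = 16+4 = 20
k=1,j=4: acc = 20+5 = 25
k=2,j=0: acc = 25+2 = 27
k=2,j=1: acc = 27+3 = 30
k=2,j=2: acc = 30+4 = 34
k=2,j=3: acc = 34+5 = 39
k=2,j=4: acc = 39+6 = 45

45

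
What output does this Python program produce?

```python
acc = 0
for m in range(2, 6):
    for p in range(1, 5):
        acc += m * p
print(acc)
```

140

m=2,p=1: acc = 0+2 = 2
m=2,p=2: acc = 2+4 = 6
m=2,p=3: acc = 6+6 = 12
m=2,p=4: acc = 12+8 = 20
m=3,p=1: acc = 20+3 = 23
m=3,p=2: acc = 23+6 = 29
m=3,p=3: acc = 29+9 = 38
m=3,p=4: acc = 38+12 = 50
m=4,p=1: acc = 50+4 = 54
m=4,p=2: acc = 54+8 = 62
m=4,p=3: acc = 62+12 = 74
m=4,p=4: acc = 74+16 = 90
m=5,p=1: acc = 90+5 = 95
m=5,p=2: acc = 95+10 = 105
m=5,p=3: acc = 105+15 = 120
m=5,p=4: acc = 120+20 = 140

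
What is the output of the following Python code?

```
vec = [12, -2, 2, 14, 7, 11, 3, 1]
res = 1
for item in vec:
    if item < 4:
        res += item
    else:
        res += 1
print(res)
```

item=12: not <4, res = 1+1 = 2
item=-2: <4, res = 2+(-2) = 0
item=2: <4, res = 0+2 = 2
item=14: not <4, res = 2+1 = 3
item=7: not <4, res = 3+1 = 4
item=11: not <4, res = 4+1 = 5
item=3: <4, res = 5+3 = 8
item=1: <4, res = 8+1 = 9

9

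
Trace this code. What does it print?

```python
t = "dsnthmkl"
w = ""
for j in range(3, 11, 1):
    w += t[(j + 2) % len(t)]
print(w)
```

j=3: add t[5]='m' → 'm'
j=4: add t[6]='k' → 'mk'
j=5: add t[7]='l' → 'mkl'
j=6: add t[0]='d' → 'mkld'
j=7: add t[1]='s' → 'mklds'
j=8: add t[2]='n' → 'mkldsn'
j=9: add t[3]='t' → 'mkldsnt'
j=10: add t[4]='h' → 'mkldsnth'

mkldsnth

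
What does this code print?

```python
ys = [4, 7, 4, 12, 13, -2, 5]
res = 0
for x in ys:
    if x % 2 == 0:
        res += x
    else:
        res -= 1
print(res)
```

x=4: even, res = 0+4 = 4
x=7: not even, res = 4-1 = 3
x=4: even, res = 3+4 = 7
x=12: even, res = 7+12 = 19
x=13: not even, res = 19-1 = 18
x=-2: even, res = 18+(-2) = 16
x=5: not even, res = 16-1 = 15

15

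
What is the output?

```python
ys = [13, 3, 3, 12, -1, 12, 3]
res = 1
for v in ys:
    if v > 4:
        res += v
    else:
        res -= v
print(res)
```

v=13: >4, res = 1+13 = 14
v=3: not >4, res = 14-3 = 11
v=3: not >4, res = 11-3 = 8
v=12: >4, res = 8+12 = 20
v=-1: not >4, res = 20-(-1) = 21
v=12: >4, res = 21+12 = 33
v=3: not >4, res = 33-3 = 30

30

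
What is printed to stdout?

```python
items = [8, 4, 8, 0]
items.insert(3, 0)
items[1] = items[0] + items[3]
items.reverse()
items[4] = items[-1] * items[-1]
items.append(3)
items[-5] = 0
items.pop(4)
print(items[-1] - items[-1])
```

insert 0 at 3 → [8, 4, 8, 0, 0]
items[1] = items[0]+items[3] = 8+0 = 8 → [8, 8, 8, 0, 0]
reverse → [0, 0, 8, 8, 8]
items[4] = items[-1]*items[-1] = 8*8 = 64 → [0, 0, 8, 8, 64]
append 3 → [0, 0, 8, 8, 64, 3]
items[-5] = 0 → [0, 0, 8, 8, 64, 3]
pop(4) removes 64 → [0, 0, 8, 8, 3]
items[-1]-items[-1] = 3-3 = 0

0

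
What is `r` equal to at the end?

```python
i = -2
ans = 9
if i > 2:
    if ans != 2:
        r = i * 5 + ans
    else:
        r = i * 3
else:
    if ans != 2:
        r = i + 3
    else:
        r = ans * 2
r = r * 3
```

i=-2, ans=9
i > 2 is False; ans != 2 is True
→ r = i + 3 = 1
r = 1*3 = 3

3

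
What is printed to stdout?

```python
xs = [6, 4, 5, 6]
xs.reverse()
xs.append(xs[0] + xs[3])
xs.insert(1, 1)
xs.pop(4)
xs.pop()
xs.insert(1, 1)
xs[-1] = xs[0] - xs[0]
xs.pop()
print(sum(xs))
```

13

reverse → [6, 5, 4, 6]
append xs[0]+xs[3] = 6+6 = 12 → [6, 5, 4, 6, 12]
insert 1 at 1 → [6, 1, 5, 4, 6, 12]
pop(4) removes 6 → [6, 1, 5, 4, 12]
pop() removes 12 → [6, 1, 5, 4]
insert 1 at 1 → [6, 1, 1, 5, 4]
xs[-1] = xs[0]-xs[0] = 6-6 = 0 → [6, 1, 1, 5, 0]
pop() removes 0 → [6, 1, 1, 5]
sum = 13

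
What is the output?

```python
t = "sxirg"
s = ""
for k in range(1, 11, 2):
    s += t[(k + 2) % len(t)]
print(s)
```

k=1: add t[3]='r' → 'r'
k=3: add t[0]='s' → 'rs'
k=5: add t[2]='i' → 'rsi'
k=7: add t[4]='g' → 'rsig'
k=9: add t[1]='x' → 'rsigx'

rsigx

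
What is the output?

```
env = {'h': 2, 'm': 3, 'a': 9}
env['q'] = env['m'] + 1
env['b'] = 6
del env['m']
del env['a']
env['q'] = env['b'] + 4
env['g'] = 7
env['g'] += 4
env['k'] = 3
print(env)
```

{'h': 2, 'q': 10, 'b': 6, 'g': 11, 'k': 3}

env['q'] = env['m']+1 = 4 → {'h': 2, 'm': 3, 'a': 9, 'q': 4}
env['b'] = 6 → {'h': 2, 'm': 3, 'a': 9, 'q': 4, 'b': 6}
del 'm' → {'h': 2, 'a': 9, 'q': 4, 'b': 6}
del 'a' → {'h': 2, 'q': 4, 'b': 6}
env['q'] = env['b']+4 = 10 → {'h': 2, 'q': 10, 'b': 6}
env['g'] = 7 → {'h': 2, 'q': 10, 'b': 6, 'g': 7}
env['g'] = 7+4 = 11 → {'h': 2, 'q': 10, 'b': 6, 'g': 11}
env['k'] = 3 → {'h': 2, 'q': 10, 'b': 6, 'g': 11, 'k': 3}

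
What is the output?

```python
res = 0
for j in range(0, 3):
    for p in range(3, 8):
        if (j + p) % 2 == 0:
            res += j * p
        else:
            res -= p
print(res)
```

-5

j=0,p=3: odd sum, res = 0-3 = -3
j=0,p=4: even sum, res = (-3)+0 = -3
j=0,p=5: odd sum, res = (-3)-5 = -8
j=0,p=6: even sum, res = (-8)+0 = -8
j=0,p=7: odd sum, res = (-8)-7 = -15
j=1,p=3: even sum, res = (-15)+3 = -12
j=1,p=4: odd sum, res = (-12)-4 = -16
j=1,p=5: even sum, res = (-16)+5 = -11
j=1,p=6: odd sum, res = (-11)-6 = -17
j=1,p=7: even sum, res = (-17)+7 = -10
j=2,p=3: odd sum, res = (-10)-3 = -13
j=2,p=4: even sum, res = (-13)+8 = -5
j=2,p=5: odd sum, res = (-5)-5 = -10
j=2,p=6: even sum, res = (-10)+12 = 2
j=2,p=7: odd sum, res = 2-7 = -5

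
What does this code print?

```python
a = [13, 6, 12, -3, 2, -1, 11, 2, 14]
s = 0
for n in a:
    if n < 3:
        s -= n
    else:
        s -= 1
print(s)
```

-5

n=13: not <3, s = 0-1 = -1
n=6: not <3, s = (-1)-1 = -2
n=12: not <3, s = (-2)-1 = -3
n=-3: <3, s = (-3)-(-3) = 0
n=2: <3, s = 0-2 = -2
n=-1: <3, s = (-2)-(-1) = -1
n=11: not <3, s = (-1)-1 = -2
n=2: <3, s = (-2)-2 = -4
n=14: not <3, s = (-4)-1 = -5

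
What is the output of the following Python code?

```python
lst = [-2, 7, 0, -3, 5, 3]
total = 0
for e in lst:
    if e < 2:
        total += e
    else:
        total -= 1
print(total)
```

e=-2: <2, total = 0+(-2) = -2
e=7: not <2, total = (-2)-1 = -3
e=0: <2, total = (-3)+0 = -3
e=-3: <2, total = (-3)+(-3) = -6
e=5: not <2, total = (-6)-1 = -7
e=3: not <2, total = (-7)-1 = -8

-8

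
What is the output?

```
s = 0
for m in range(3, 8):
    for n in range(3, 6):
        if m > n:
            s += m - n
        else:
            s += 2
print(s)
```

m=3,n=3: not 3>3, s = 0+2 = 2
m=3,n=4: not 3>4, s = 2+2 = 4
m=3,n=5: not 3>5, s = 4+2 = 6
m=4,n=3: 4>3, s = 6+1 = 7
m=4,n=4: not 4>4, s = 7+2 = 9
m=4,n=5: not 4>5, s = 9+2 = 11
m=5,n=3: 5>3, s = 11+2 = 13
m=5,n=4: 5>4, s = 13+1 = 14
m=5,n=5: not 5>5, s = 14+2 = 16
m=6,n=3: 6>3, s = 16+3 = 19
m=6,n=4: 6>4, s = 19+2 = 21
m=6,n=5: 6>5, s = 21+1 = 22
m=7,n=3: 7>3, s = 22+4 = 26
m=7,n=4: 7>4, s = 26+3 = 29
m=7,n=5: 7>5, s = 29+2 = 31

31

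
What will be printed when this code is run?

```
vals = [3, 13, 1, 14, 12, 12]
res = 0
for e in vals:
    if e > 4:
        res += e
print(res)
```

51

e=3: not >4
e=13: >4, res = 0+13 = 13
e=1: not >4
e=14: >4, res = 13+14 = 27
e=12: >4, res = 27+12 = 39
e=12: >4, res = 39+12 = 51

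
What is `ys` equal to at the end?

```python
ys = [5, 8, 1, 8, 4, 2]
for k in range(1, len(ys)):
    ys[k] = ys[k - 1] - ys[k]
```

[5, -3, -4, -12, -16, -18]

k=1: ys[1] = 5-8 = -3 → [5, -3, 1, 8, 4, 2]
k=2: ys[2] = (-3)-1 = -4 → [5, -3, -4, 8, 4, 2]
k=3: ys[3] = (-4)-8 = -12 → [5, -3, -4, -12, 4, 2]
k=4: ys[4] = (-12)-4 = -16 → [5, -3, -4, -12, -16, 2]
k=5: ys[5] = (-16)-2 = -18 → [5, -3, -4, -12, -16, -18]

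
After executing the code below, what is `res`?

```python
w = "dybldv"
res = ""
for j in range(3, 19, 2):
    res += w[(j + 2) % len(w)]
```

j=3: add w[5]='v' → 'v'
j=5: add w[1]='y' → 'vy'
j=7: add w[3]='l' → 'vyl'
j=9: add w[5]='v' → 'vylv'
j=11: add w[1]='y' → 'vylvy'
j=13: add w[3]='l' → 'vylvyl'
j=15: add w[5]='v' → 'vylvylv'
j=17: add w[1]='y' → 'vylvylvy'

'vylvylvy'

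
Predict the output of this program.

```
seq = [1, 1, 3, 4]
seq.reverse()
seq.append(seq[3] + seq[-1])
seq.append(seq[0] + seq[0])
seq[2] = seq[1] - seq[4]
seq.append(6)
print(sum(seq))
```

reverse → [4, 3, 1, 1]
append seq[3]+seq[-1] = 1+1 = 2 → [4, 3, 1, 1, 2]
append seq[0]+seq[0] = 4+4 = 8 → [4, 3, 1, 1, 2, 8]
seq[2] = seq[1]-seq[4] = 3-2 = 1 → [4, 3, 1, 1, 2, 8]
append 6 → [4, 3, 1, 1, 2, 8, 6]
sum = 25

25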